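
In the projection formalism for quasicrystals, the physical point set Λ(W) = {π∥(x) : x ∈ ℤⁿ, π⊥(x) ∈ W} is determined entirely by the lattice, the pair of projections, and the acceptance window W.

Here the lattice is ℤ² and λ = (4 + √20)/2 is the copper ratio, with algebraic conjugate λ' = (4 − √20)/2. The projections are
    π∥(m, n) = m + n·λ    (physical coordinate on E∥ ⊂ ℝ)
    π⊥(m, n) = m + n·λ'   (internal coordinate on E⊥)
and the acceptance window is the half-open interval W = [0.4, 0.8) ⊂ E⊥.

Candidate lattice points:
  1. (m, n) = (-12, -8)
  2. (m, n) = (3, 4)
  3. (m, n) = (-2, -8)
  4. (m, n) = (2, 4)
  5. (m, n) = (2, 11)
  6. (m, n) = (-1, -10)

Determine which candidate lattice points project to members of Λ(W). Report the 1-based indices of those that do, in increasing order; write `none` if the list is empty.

none

Compute λ' = (4−√20)/2 = -0.2361, so π⊥(m,n) = m -0.2361·n.
candidate 1: (m,n)=(-12,-8) → π∥ = -12-8·λ ≈ -45.8885, π⊥ = -12-8·λ' ≈ -10.1115 ∉ [0.4, 0.8) ⇒ out
candidate 2: (m,n)=(3,4) → π∥ = 3+4·λ ≈ 19.9443, π⊥ = 3+4·λ' ≈ 2.0557 ∉ [0.4, 0.8) ⇒ out
candidate 3: (m,n)=(-2,-8) → π∥ = -2-8·λ ≈ -35.8885, π⊥ = -2-8·λ' ≈ -0.1115 ∉ [0.4, 0.8) ⇒ out
candidate 4: (m,n)=(2,4) → π∥ = 2+4·λ ≈ 18.9443, π⊥ = 2+4·λ' ≈ 1.0557 ∉ [0.4, 0.8) ⇒ out
candidate 5: (m,n)=(2,11) → π∥ = 2+11·λ ≈ 48.5967, π⊥ = 2+11·λ' ≈ -0.5967 ∉ [0.4, 0.8) ⇒ out
candidate 6: (m,n)=(-1,-10) → π∥ = -1-10·λ ≈ -43.3607, π⊥ = -1-10·λ' ≈ 1.3607 ∉ [0.4, 0.8) ⇒ out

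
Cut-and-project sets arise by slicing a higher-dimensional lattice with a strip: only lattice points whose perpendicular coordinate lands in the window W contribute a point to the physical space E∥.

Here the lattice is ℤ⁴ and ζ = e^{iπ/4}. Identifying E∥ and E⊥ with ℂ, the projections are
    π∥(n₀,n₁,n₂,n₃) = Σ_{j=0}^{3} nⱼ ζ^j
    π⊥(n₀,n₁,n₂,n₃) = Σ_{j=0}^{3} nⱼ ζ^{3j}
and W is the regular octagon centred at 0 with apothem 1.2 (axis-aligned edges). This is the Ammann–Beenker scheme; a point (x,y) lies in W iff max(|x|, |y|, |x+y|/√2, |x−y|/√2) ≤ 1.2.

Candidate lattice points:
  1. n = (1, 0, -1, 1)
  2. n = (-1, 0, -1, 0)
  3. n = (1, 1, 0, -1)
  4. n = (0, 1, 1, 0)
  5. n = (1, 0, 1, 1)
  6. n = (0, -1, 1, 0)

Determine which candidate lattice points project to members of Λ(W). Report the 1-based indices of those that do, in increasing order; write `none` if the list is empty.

With ζ = e^{iπ/4} the internal vectors are ζ^0,ζ^3,ζ^6,ζ^9.
candidate 1: n = (1, 0, -1, 1) → π⊥ ≈ (+1.707107, +1.707107); max(|x|,|y|,|x±y|/√2) = 2.414214 > 1.2 ⇒ ∉ W
candidate 2: n = (-1, 0, -1, 0) → π⊥ ≈ (-1.000000, +1.000000); max(|x|,|y|,|x±y|/√2) = 1.414214 > 1.2 ⇒ ∉ W
candidate 3: n = (1, 1, 0, -1) → π⊥ ≈ (-0.414214, +0.000000); max(|x|,|y|,|x±y|/√2) = 0.414214 ≤ 1.2 ⇒ ∈ W
candidate 4: n = (0, 1, 1, 0) → π⊥ ≈ (-0.707107, -0.292893); max(|x|,|y|,|x±y|/√2) = 0.707107 ≤ 1.2 ⇒ ∈ W
candidate 5: n = (1, 0, 1, 1) → π⊥ ≈ (+1.707107, -0.292893); max(|x|,|y|,|x±y|/√2) = 1.707107 > 1.2 ⇒ ∉ W
candidate 6: n = (0, -1, 1, 0) → π⊥ ≈ (+0.707107, -1.707107); max(|x|,|y|,|x±y|/√2) = 1.707107 > 1.2 ⇒ ∉ W

3, 4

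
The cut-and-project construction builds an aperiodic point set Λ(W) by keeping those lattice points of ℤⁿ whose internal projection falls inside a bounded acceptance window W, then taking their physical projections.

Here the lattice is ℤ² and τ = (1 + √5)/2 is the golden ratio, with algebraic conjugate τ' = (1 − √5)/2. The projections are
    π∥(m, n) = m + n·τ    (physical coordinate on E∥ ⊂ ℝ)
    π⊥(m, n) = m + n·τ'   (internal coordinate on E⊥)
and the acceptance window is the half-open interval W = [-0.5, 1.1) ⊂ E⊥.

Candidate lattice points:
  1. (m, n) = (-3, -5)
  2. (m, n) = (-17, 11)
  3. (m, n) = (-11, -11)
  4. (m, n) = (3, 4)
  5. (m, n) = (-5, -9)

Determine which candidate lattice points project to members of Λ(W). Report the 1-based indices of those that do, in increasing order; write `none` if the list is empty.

1, 4, 5

τ' = (1−√5)/2 ≈ -0.61803.
[1] lift (-3,-5): star map gives 0.09017; window check -0.5 ≤ 0.09017 < 1.1 is true → IN Λ
[2] lift (-17,11): star map gives -23.79837; window check -0.5 ≤ -23.79837 < 1.1 is false → out
[3] lift (-11,-11): star map gives -4.20163; window check -0.5 ≤ -4.20163 < 1.1 is false → out
[4] lift (3,4): star map gives 0.52786; window check -0.5 ≤ 0.52786 < 1.1 is true → IN Λ
[5] lift (-5,-9): star map gives 0.56231; window check -0.5 ≤ 0.56231 < 1.1 is true → IN Λ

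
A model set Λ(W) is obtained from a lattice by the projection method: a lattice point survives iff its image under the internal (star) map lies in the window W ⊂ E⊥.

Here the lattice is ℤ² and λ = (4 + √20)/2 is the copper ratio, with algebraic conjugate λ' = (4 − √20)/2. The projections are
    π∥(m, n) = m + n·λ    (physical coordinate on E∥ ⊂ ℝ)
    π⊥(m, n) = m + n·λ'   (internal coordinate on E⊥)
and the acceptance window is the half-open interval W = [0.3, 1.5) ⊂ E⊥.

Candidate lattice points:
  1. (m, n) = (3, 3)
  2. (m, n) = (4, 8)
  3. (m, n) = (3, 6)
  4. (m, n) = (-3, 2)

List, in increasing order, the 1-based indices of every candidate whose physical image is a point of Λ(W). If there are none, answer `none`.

none

Numerically λ ≈ 4.236068 and λ' = −1/λ ≈ -0.236068.
candidate 1: (m,n)=(3,3) → π∥ = 3+3·λ ≈ 15.708204, π⊥ = 3+3·λ' ≈ 2.291796 ∉ [0.3, 1.5) ⇒ out
candidate 2: (m,n)=(4,8) → π∥ = 4+8·λ ≈ 37.888544, π⊥ = 4+8·λ' ≈ 2.111456 ∉ [0.3, 1.5) ⇒ out
candidate 3: (m,n)=(3,6) → π∥ = 3+6·λ ≈ 28.416408, π⊥ = 3+6·λ' ≈ 1.583592 ∉ [0.3, 1.5) ⇒ out
candidate 4: (m,n)=(-3,2) → π∥ = -3+2·λ ≈ 5.472136, π⊥ = -3+2·λ' ≈ -3.472136 ∉ [0.3, 1.5) ⇒ out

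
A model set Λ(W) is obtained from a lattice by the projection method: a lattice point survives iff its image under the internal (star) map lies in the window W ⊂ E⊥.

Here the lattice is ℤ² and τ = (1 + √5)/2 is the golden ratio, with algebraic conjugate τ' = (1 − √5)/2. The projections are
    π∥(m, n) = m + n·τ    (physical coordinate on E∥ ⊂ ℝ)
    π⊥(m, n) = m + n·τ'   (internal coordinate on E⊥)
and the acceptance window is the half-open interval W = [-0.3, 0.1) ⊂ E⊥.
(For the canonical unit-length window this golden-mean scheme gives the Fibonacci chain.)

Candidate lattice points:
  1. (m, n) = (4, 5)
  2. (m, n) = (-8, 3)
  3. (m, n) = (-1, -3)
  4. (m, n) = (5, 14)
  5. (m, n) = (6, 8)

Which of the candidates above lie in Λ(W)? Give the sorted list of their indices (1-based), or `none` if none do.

none

Numerically τ ≈ 1.6180 and τ' = −1/τ ≈ -0.6180.
[1] lift (4,5): star map gives 0.9098; window check -0.3 ≤ 0.9098 < 0.1 is false → out
[2] lift (-8,3): star map gives -9.8541; window check -0.3 ≤ -9.8541 < 0.1 is false → out
[3] lift (-1,-3): star map gives 0.8541; window check -0.3 ≤ 0.8541 < 0.1 is false → out
[4] lift (5,14): star map gives -3.6525; window check -0.3 ≤ -3.6525 < 0.1 is false → out
[5] lift (6,8): star map gives 1.0557; window check -0.3 ≤ 1.0557 < 0.1 is false → out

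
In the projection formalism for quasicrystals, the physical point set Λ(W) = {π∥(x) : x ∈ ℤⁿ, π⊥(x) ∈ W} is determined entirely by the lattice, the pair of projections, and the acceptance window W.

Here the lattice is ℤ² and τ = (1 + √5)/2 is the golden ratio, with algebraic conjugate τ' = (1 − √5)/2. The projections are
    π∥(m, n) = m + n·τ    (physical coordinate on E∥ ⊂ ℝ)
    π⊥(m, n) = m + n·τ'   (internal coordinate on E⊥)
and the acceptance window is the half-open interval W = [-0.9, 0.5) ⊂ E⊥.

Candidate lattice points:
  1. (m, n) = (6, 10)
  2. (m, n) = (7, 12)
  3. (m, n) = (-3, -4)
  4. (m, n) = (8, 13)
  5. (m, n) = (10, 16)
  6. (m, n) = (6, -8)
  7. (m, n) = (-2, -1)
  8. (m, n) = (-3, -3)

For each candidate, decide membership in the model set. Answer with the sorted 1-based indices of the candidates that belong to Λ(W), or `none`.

1, 2, 3, 4, 5

Numerically τ ≈ 1.618034 and τ' = −1/τ ≈ -0.618034.
[1] lift (6,10): star map gives -0.180340; window check -0.9 ≤ -0.180340 < 0.5 is true → IN Λ
[2] lift (7,12): star map gives -0.416408; window check -0.9 ≤ -0.416408 < 0.5 is true → IN Λ
[3] lift (-3,-4): star map gives -0.527864; window check -0.9 ≤ -0.527864 < 0.5 is true → IN Λ
[4] lift (8,13): star map gives -0.034442; window check -0.9 ≤ -0.034442 < 0.5 is true → IN Λ
[5] lift (10,16): star map gives 0.111456; window check -0.9 ≤ 0.111456 < 0.5 is true → IN Λ
[6] lift (6,-8): star map gives 10.944272; window check -0.9 ≤ 10.944272 < 0.5 is false → out
[7] lift (-2,-1): star map gives -1.381966; window check -0.9 ≤ -1.381966 < 0.5 is false → out
[8] lift (-3,-3): star map gives -1.145898; window check -0.9 ≤ -1.145898 < 0.5 is false → out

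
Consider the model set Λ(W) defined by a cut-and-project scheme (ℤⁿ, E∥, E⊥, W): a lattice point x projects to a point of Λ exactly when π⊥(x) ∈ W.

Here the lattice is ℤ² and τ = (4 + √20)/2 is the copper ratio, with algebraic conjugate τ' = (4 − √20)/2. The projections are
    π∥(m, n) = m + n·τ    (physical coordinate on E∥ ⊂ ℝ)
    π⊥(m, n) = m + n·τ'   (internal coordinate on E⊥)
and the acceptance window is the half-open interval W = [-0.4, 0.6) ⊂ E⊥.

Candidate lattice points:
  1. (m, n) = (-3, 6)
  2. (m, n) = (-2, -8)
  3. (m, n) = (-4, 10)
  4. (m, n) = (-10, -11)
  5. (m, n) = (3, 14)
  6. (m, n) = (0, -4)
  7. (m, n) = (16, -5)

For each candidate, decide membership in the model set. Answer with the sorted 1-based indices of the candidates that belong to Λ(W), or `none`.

2, 5

Compute τ' = (4−√20)/2 = -0.2361, so π⊥(m,n) = m -0.2361·n.
[1] lift (-3,6): star map gives -4.4164; window check -0.4 ≤ -4.4164 < 0.6 is false → out
[2] lift (-2,-8): star map gives -0.1115; window check -0.4 ≤ -0.1115 < 0.6 is true → IN Λ
[3] lift (-4,10): star map gives -6.3607; window check -0.4 ≤ -6.3607 < 0.6 is false → out
[4] lift (-10,-11): star map gives -7.4033; window check -0.4 ≤ -7.4033 < 0.6 is false → out
[5] lift (3,14): star map gives -0.3050; window check -0.4 ≤ -0.3050 < 0.6 is true → IN Λ
[6] lift (0,-4): star map gives 0.9443; window check -0.4 ≤ 0.9443 < 0.6 is false → out
[7] lift (16,-5): star map gives 17.1803; window check -0.4 ≤ 17.1803 < 0.6 is false → out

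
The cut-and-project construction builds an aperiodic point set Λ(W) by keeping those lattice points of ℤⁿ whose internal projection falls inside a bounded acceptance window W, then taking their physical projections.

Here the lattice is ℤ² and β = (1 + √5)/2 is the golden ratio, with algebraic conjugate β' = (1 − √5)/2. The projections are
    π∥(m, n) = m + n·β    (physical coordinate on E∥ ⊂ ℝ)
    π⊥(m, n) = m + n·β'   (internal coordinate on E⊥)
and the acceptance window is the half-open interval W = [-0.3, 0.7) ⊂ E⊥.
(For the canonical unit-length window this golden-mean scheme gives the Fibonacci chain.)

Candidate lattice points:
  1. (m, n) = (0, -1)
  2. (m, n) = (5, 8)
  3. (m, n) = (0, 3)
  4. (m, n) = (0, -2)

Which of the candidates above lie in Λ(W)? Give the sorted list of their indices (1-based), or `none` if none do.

β' = (1−√5)/2 ≈ -0.618034.
#1 (0,-1): internal coord 0 + (-1)·β' = +0.618034; +0.618034 ∈ [-0.3, 0.7) → IN Λ
#2 (5,8): internal coord 5 + (8)·β' = +0.055728; +0.055728 ∈ [-0.3, 0.7) → IN Λ
#3 (0,3): internal coord 0 + (3)·β' = -1.854102; -1.854102 ∉ [-0.3, 0.7) → out
#4 (0,-2): internal coord 0 + (-2)·β' = +1.236068; +1.236068 ∉ [-0.3, 0.7) → out

1, 2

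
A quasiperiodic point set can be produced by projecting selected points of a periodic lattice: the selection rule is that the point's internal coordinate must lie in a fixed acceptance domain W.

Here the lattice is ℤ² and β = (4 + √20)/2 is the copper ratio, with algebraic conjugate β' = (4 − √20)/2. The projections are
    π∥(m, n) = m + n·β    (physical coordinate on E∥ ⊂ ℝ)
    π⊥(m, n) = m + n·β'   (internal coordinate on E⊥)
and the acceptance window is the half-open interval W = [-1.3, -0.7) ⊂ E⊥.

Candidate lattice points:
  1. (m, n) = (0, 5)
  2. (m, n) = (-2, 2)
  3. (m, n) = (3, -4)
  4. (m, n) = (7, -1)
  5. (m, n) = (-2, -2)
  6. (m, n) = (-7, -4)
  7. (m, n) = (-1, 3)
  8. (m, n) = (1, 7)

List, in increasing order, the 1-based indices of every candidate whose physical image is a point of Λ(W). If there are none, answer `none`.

Compute β' = (4−√20)/2 = -0.236068, so π⊥(m,n) = m -0.236068·n.
#1 (0,5): internal coord 0 + (5)·β' = -1.180340; -1.180340 ∈ [-1.3, -0.7) → IN Λ
#2 (-2,2): internal coord -2 + (2)·β' = -2.472136; -2.472136 ∉ [-1.3, -0.7) → out
#3 (3,-4): internal coord 3 + (-4)·β' = +3.944272; +3.944272 ∉ [-1.3, -0.7) → out
#4 (7,-1): internal coord 7 + (-1)·β' = +7.236068; +7.236068 ∉ [-1.3, -0.7) → out
#5 (-2,-2): internal coord -2 + (-2)·β' = -1.527864; -1.527864 ∉ [-1.3, -0.7) → out
#6 (-7,-4): internal coord -7 + (-4)·β' = -6.055728; -6.055728 ∉ [-1.3, -0.7) → out
#7 (-1,3): internal coord -1 + (3)·β' = -1.708204; -1.708204 ∉ [-1.3, -0.7) → out
#8 (1,7): internal coord 1 + (7)·β' = -0.652476; -0.652476 ∉ [-1.3, -0.7) → out

1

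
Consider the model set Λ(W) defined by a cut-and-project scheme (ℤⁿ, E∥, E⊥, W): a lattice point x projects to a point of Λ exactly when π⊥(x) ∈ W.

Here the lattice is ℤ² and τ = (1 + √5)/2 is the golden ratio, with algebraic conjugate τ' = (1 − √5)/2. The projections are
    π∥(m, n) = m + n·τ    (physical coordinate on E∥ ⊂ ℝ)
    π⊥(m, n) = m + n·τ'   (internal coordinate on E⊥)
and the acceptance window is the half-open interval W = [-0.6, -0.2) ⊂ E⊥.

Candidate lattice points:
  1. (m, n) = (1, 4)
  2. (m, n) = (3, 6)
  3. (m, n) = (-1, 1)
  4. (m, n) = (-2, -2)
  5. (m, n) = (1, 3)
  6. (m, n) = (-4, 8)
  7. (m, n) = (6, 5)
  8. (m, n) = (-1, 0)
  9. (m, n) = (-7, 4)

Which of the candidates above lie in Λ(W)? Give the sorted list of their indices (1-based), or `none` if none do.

none

Compute τ' = (1−√5)/2 = -0.6180, so π⊥(m,n) = m -0.6180·n.
#1 (1,4): internal coord 1 + (4)·τ' = -1.4721; -1.4721 ∉ [-0.6, -0.2) → out
#2 (3,6): internal coord 3 + (6)·τ' = -0.7082; -0.7082 ∉ [-0.6, -0.2) → out
#3 (-1,1): internal coord -1 + (1)·τ' = -1.6180; -1.6180 ∉ [-0.6, -0.2) → out
#4 (-2,-2): internal coord -2 + (-2)·τ' = -0.7639; -0.7639 ∉ [-0.6, -0.2) → out
#5 (1,3): internal coord 1 + (3)·τ' = -0.8541; -0.8541 ∉ [-0.6, -0.2) → out
#6 (-4,8): internal coord -4 + (8)·τ' = -8.9443; -8.9443 ∉ [-0.6, -0.2) → out
#7 (6,5): internal coord 6 + (5)·τ' = +2.9098; +2.9098 ∉ [-0.6, -0.2) → out
#8 (-1,0): internal coord -1 + (0)·τ' = -1.0000; -1.0000 ∉ [-0.6, -0.2) → out
#9 (-7,4): internal coord -7 + (4)·τ' = -9.4721; -9.4721 ∉ [-0.6, -0.2) → out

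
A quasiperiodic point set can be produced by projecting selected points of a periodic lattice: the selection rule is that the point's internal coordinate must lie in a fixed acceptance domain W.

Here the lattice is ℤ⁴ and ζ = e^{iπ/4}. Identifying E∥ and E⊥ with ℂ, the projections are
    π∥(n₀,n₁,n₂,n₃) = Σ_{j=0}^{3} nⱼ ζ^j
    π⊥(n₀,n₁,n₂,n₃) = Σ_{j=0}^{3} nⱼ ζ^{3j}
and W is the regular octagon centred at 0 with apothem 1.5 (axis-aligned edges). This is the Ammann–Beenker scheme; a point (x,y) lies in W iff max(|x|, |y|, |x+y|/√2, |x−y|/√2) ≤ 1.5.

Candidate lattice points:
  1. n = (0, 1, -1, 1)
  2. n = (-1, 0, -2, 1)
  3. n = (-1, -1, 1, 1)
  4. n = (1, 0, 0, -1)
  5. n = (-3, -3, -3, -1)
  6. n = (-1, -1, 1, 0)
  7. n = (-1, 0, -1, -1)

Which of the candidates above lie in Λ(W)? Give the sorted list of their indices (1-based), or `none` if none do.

3, 4

Internal map: ζ^{3j} for j=0..3 gives (1,0), (−√2/2,√2/2), (0,−1), (√2/2,√2/2).
candidate 1: n = (0, 1, -1, 1) → π⊥ ≈ (+0.000000, +2.414214); max(|x|,|y|,|x±y|/√2) = 2.414214 > 1.5 ⇒ ∉ W
candidate 2: n = (-1, 0, -2, 1) → π⊥ ≈ (-0.292893, +2.707107); max(|x|,|y|,|x±y|/√2) = 2.707107 > 1.5 ⇒ ∉ W
candidate 3: n = (-1, -1, 1, 1) → π⊥ ≈ (+0.414214, -1.000000); max(|x|,|y|,|x±y|/√2) = 1.000000 ≤ 1.5 ⇒ ∈ W
candidate 4: n = (1, 0, 0, -1) → π⊥ ≈ (+0.292893, -0.707107); max(|x|,|y|,|x±y|/√2) = 0.707107 ≤ 1.5 ⇒ ∈ W
candidate 5: n = (-3, -3, -3, -1) → π⊥ ≈ (-1.585786, +0.171573); max(|x|,|y|,|x±y|/√2) = 1.585786 > 1.5 ⇒ ∉ W
candidate 6: n = (-1, -1, 1, 0) → π⊥ ≈ (-0.292893, -1.707107); max(|x|,|y|,|x±y|/√2) = 1.707107 > 1.5 ⇒ ∉ W
candidate 7: n = (-1, 0, -1, -1) → π⊥ ≈ (-1.707107, +0.292893); max(|x|,|y|,|x±y|/√2) = 1.707107 > 1.5 ⇒ ∉ W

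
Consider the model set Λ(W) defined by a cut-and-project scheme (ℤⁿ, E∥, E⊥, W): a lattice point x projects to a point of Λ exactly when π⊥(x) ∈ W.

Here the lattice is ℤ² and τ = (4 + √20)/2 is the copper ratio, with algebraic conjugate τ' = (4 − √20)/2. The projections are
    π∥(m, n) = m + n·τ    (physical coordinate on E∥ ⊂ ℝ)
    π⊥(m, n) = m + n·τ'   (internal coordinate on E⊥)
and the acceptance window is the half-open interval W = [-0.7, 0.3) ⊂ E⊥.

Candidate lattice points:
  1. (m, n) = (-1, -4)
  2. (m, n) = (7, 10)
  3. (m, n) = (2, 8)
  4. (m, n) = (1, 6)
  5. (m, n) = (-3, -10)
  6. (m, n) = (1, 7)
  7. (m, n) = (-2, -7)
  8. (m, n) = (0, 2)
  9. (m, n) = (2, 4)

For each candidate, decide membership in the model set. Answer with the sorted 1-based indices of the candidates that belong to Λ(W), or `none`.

Numerically τ ≈ 4.2361 and τ' = −1/τ ≈ -0.2361.
[1] lift (-1,-4): star map gives -0.0557; window check -0.7 ≤ -0.0557 < 0.3 is true → IN Λ
[2] lift (7,10): star map gives 4.6393; window check -0.7 ≤ 4.6393 < 0.3 is false → out
[3] lift (2,8): star map gives 0.1115; window check -0.7 ≤ 0.1115 < 0.3 is true → IN Λ
[4] lift (1,6): star map gives -0.4164; window check -0.7 ≤ -0.4164 < 0.3 is true → IN Λ
[5] lift (-3,-10): star map gives -0.6393; window check -0.7 ≤ -0.6393 < 0.3 is true → IN Λ
[6] lift (1,7): star map gives -0.6525; window check -0.7 ≤ -0.6525 < 0.3 is true → IN Λ
[7] lift (-2,-7): star map gives -0.3475; window check -0.7 ≤ -0.3475 < 0.3 is true → IN Λ
[8] lift (0,2): star map gives -0.4721; window check -0.7 ≤ -0.4721 < 0.3 is true → IN Λ
[9] lift (2,4): star map gives 1.0557; window check -0.7 ≤ 1.0557 < 0.3 is false → out

1, 3, 4, 5, 6, 7, 8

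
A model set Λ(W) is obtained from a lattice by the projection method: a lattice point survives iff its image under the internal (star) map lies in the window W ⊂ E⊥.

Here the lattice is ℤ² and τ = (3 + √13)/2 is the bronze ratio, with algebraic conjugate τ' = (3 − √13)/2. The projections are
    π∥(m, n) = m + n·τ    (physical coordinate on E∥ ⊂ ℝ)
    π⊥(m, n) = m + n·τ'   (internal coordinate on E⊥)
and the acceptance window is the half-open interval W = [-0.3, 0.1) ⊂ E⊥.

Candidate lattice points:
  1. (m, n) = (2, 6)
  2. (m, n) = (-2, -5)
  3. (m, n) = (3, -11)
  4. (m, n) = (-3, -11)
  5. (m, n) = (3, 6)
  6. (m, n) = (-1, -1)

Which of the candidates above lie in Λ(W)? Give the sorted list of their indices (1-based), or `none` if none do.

Compute τ' = (3−√13)/2 = -0.3028, so π⊥(m,n) = m -0.3028·n.
[1] lift (2,6): star map gives 0.1833; window check -0.3 ≤ 0.1833 < 0.1 is false → out
[2] lift (-2,-5): star map gives -0.4861; window check -0.3 ≤ -0.4861 < 0.1 is false → out
[3] lift (3,-11): star map gives 6.3305; window check -0.3 ≤ 6.3305 < 0.1 is false → out
[4] lift (-3,-11): star map gives 0.3305; window check -0.3 ≤ 0.3305 < 0.1 is false → out
[5] lift (3,6): star map gives 1.1833; window check -0.3 ≤ 1.1833 < 0.1 is false → out
[6] lift (-1,-1): star map gives -0.6972; window check -0.3 ≤ -0.6972 < 0.1 is false → out

none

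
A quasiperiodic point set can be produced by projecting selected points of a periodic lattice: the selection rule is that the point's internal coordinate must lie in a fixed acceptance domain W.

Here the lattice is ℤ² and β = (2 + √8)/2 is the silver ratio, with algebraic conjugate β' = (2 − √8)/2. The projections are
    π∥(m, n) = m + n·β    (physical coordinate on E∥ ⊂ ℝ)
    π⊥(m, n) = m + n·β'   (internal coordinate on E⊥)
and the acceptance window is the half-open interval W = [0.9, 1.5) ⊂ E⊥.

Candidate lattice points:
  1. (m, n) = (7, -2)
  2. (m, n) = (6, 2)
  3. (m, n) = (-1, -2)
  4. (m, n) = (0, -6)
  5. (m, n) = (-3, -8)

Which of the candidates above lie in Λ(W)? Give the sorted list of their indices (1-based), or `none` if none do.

none

Compute β' = (2−√8)/2 = -0.414214, so π⊥(m,n) = m -0.414214·n.
candidate 1: (m,n)=(7,-2) → π∥ = 7-2·β ≈ 2.171573, π⊥ = 7-2·β' ≈ 7.828427 ∉ [0.9, 1.5) ⇒ out
candidate 2: (m,n)=(6,2) → π∥ = 6+2·β ≈ 10.828427, π⊥ = 6+2·β' ≈ 5.171573 ∉ [0.9, 1.5) ⇒ out
candidate 3: (m,n)=(-1,-2) → π∥ = -1-2·β ≈ -5.828427, π⊥ = -1-2·β' ≈ -0.171573 ∉ [0.9, 1.5) ⇒ out
candidate 4: (m,n)=(0,-6) → π∥ = 0-6·β ≈ -14.485281, π⊥ = 0-6·β' ≈ 2.485281 ∉ [0.9, 1.5) ⇒ out
candidate 5: (m,n)=(-3,-8) → π∥ = -3-8·β ≈ -22.313708, π⊥ = -3-8·β' ≈ 0.313708 ∉ [0.9, 1.5) ⇒ out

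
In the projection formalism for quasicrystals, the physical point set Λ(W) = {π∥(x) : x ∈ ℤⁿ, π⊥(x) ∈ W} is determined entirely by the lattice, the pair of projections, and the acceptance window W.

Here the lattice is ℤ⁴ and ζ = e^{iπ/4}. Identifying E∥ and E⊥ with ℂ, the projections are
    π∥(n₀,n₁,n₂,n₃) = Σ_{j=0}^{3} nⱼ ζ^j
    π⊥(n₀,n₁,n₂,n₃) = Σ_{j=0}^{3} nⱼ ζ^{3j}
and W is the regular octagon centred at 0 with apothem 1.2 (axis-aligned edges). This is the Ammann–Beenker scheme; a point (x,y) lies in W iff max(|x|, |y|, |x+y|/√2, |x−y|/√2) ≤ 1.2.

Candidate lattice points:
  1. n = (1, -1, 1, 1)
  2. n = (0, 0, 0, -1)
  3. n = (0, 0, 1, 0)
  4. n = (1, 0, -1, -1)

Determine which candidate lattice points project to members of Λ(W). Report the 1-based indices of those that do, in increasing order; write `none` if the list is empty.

2, 3, 4

With ζ = e^{iπ/4} the internal vectors are ζ^0,ζ^3,ζ^6,ζ^9.
#1 (1, -1, 1, 1): internal (2.4142, -1.0000); octagon support 2.4142 vs apothem 1.2 → ∉ W
#2 (0, 0, 0, -1): internal (-0.7071, -0.7071); octagon support 1.0000 vs apothem 1.2 → ∈ W
#3 (0, 0, 1, 0): internal (0.0000, -1.0000); octagon support 1.0000 vs apothem 1.2 → ∈ W
#4 (1, 0, -1, -1): internal (0.2929, 0.2929); octagon support 0.4142 vs apothem 1.2 → ∈ W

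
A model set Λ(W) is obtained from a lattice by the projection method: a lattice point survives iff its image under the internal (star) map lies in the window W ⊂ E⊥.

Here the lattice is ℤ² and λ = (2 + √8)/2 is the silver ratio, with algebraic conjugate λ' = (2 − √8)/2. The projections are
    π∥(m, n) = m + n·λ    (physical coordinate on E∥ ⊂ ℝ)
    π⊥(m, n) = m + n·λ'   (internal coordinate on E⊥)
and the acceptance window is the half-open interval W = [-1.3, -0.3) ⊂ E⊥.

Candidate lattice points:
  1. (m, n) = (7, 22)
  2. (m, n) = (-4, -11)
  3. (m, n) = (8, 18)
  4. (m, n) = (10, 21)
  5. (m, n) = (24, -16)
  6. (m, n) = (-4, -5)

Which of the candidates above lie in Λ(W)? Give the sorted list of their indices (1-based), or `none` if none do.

Numerically λ ≈ 2.41421 and λ' = −1/λ ≈ -0.41421.
[1] lift (7,22): star map gives -2.11270; window check -1.3 ≤ -2.11270 < -0.3 is false → out
[2] lift (-4,-11): star map gives 0.55635; window check -1.3 ≤ 0.55635 < -0.3 is false → out
[3] lift (8,18): star map gives 0.54416; window check -1.3 ≤ 0.54416 < -0.3 is false → out
[4] lift (10,21): star map gives 1.30152; window check -1.3 ≤ 1.30152 < -0.3 is false → out
[5] lift (24,-16): star map gives 30.62742; window check -1.3 ≤ 30.62742 < -0.3 is false → out
[6] lift (-4,-5): star map gives -1.92893; window check -1.3 ≤ -1.92893 < -0.3 is false → out

none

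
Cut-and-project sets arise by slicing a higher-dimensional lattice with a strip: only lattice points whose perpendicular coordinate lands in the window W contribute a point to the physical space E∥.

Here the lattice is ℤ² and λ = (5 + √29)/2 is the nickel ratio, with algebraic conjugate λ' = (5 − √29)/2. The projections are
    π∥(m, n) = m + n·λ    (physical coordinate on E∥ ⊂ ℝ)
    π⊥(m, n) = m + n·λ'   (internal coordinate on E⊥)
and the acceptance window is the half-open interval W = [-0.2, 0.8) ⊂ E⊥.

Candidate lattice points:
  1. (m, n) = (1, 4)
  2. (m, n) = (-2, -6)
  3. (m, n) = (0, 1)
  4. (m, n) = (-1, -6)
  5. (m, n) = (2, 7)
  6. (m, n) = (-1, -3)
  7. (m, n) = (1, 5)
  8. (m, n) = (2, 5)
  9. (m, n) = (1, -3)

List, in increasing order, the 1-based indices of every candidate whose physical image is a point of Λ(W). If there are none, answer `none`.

1, 3, 4, 5, 7

Numerically λ ≈ 5.19258 and λ' = −1/λ ≈ -0.19258.
#1 (1,4): internal coord 1 + (4)·λ' = +0.22967; +0.22967 ∈ [-0.2, 0.8) → IN Λ
#2 (-2,-6): internal coord -2 + (-6)·λ' = -0.84451; -0.84451 ∉ [-0.2, 0.8) → out
#3 (0,1): internal coord 0 + (1)·λ' = -0.19258; -0.19258 ∈ [-0.2, 0.8) → IN Λ
#4 (-1,-6): internal coord -1 + (-6)·λ' = +0.15549; +0.15549 ∈ [-0.2, 0.8) → IN Λ
#5 (2,7): internal coord 2 + (7)·λ' = +0.65192; +0.65192 ∈ [-0.2, 0.8) → IN Λ
#6 (-1,-3): internal coord -1 + (-3)·λ' = -0.42225; -0.42225 ∉ [-0.2, 0.8) → out
#7 (1,5): internal coord 1 + (5)·λ' = +0.03709; +0.03709 ∈ [-0.2, 0.8) → IN Λ
#8 (2,5): internal coord 2 + (5)·λ' = +1.03709; +1.03709 ∉ [-0.2, 0.8) → out
#9 (1,-3): internal coord 1 + (-3)·λ' = +1.57775; +1.57775 ∉ [-0.2, 0.8) → out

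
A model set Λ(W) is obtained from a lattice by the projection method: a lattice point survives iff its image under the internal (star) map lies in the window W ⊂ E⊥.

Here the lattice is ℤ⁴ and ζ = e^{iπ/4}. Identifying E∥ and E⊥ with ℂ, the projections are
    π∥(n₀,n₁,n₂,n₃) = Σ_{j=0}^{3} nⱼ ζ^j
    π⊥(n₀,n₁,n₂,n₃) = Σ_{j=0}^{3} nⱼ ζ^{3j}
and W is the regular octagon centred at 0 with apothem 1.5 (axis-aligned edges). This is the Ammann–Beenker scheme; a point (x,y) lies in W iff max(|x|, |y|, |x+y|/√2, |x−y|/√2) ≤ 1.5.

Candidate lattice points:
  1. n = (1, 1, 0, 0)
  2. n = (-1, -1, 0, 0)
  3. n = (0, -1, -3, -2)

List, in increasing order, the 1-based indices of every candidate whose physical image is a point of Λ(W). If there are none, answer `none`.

Internal map: ζ^{3j} for j=0..3 gives (1,0), (−√2/2,√2/2), (0,−1), (√2/2,√2/2).
candidate 1: n = (1, 1, 0, 0) → π⊥ ≈ (+0.29289, +0.70711); max(|x|,|y|,|x±y|/√2) = 0.70711 ≤ 1.5 ⇒ ∈ W
candidate 2: n = (-1, -1, 0, 0) → π⊥ ≈ (-0.29289, -0.70711); max(|x|,|y|,|x±y|/√2) = 0.70711 ≤ 1.5 ⇒ ∈ W
candidate 3: n = (0, -1, -3, -2) → π⊥ ≈ (-0.70711, +0.87868); max(|x|,|y|,|x±y|/√2) = 1.12132 ≤ 1.5 ⇒ ∈ W

1, 2, 3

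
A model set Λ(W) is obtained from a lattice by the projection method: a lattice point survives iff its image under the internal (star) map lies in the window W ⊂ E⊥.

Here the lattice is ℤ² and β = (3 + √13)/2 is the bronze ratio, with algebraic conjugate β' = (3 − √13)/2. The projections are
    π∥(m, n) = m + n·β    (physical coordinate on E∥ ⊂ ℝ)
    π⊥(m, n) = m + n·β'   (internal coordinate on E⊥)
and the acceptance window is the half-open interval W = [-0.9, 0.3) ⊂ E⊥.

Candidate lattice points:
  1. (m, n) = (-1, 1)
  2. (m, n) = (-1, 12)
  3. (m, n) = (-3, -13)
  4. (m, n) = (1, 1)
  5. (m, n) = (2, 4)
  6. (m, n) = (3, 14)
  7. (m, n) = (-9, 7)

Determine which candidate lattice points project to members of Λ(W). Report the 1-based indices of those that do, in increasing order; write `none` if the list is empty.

β' = (3−√13)/2 ≈ -0.3028.
[1] lift (-1,1): star map gives -1.3028; window check -0.9 ≤ -1.3028 < 0.3 is false → out
[2] lift (-1,12): star map gives -4.6333; window check -0.9 ≤ -4.6333 < 0.3 is false → out
[3] lift (-3,-13): star map gives 0.9361; window check -0.9 ≤ 0.9361 < 0.3 is false → out
[4] lift (1,1): star map gives 0.6972; window check -0.9 ≤ 0.6972 < 0.3 is false → out
[5] lift (2,4): star map gives 0.7889; window check -0.9 ≤ 0.7889 < 0.3 is false → out
[6] lift (3,14): star map gives -1.2389; window check -0.9 ≤ -1.2389 < 0.3 is false → out
[7] lift (-9,7): star map gives -11.1194; window check -0.9 ≤ -11.1194 < 0.3 is false → out

none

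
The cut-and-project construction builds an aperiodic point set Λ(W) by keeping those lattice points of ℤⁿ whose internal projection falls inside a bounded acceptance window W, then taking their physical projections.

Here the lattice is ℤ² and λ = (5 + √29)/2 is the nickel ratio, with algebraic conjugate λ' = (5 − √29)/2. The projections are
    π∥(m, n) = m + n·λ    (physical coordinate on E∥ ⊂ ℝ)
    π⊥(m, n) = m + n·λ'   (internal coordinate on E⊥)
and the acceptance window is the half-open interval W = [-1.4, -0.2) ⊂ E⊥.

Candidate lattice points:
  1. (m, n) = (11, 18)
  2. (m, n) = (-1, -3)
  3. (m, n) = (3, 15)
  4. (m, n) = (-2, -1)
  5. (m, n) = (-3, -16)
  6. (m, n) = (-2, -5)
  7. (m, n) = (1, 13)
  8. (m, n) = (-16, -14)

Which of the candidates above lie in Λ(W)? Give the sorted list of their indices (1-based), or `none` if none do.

λ' = (5−√29)/2 ≈ -0.19258.
[1] lift (11,18): star map gives 7.53352; window check -1.4 ≤ 7.53352 < -0.2 is false → out
[2] lift (-1,-3): star map gives -0.42225; window check -1.4 ≤ -0.42225 < -0.2 is true → IN Λ
[3] lift (3,15): star map gives 0.11126; window check -1.4 ≤ 0.11126 < -0.2 is false → out
[4] lift (-2,-1): star map gives -1.80742; window check -1.4 ≤ -1.80742 < -0.2 is false → out
[5] lift (-3,-16): star map gives 0.08132; window check -1.4 ≤ 0.08132 < -0.2 is false → out
[6] lift (-2,-5): star map gives -1.03709; window check -1.4 ≤ -1.03709 < -0.2 is true → IN Λ
[7] lift (1,13): star map gives -1.50357; window check -1.4 ≤ -1.50357 < -0.2 is false → out
[8] lift (-16,-14): star map gives -13.30385; window check -1.4 ≤ -13.30385 < -0.2 is false → out

2, 6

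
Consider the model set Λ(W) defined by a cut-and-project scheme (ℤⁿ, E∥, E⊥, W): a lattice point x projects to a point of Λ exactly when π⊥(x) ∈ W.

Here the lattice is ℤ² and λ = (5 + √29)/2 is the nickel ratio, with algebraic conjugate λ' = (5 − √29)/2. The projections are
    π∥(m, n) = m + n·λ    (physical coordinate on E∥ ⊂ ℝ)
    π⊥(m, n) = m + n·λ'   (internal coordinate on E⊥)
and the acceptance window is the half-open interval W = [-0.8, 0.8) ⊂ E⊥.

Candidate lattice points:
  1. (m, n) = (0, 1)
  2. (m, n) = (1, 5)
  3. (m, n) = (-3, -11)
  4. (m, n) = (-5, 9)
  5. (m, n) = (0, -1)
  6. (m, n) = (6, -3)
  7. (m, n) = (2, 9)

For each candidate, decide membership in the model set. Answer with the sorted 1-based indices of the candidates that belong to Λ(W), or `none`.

Compute λ' = (5−√29)/2 = -0.19258, so π⊥(m,n) = m -0.19258·n.
candidate 1: (m,n)=(0,1) → π∥ = 0+1·λ ≈ 5.19258, π⊥ = 0+1·λ' ≈ -0.19258 ∈ [-0.8, 0.8) ⇒ IN Λ
candidate 2: (m,n)=(1,5) → π∥ = 1+5·λ ≈ 26.96291, π⊥ = 1+5·λ' ≈ 0.03709 ∈ [-0.8, 0.8) ⇒ IN Λ
candidate 3: (m,n)=(-3,-11) → π∥ = -3-11·λ ≈ -60.11841, π⊥ = -3-11·λ' ≈ -0.88159 ∉ [-0.8, 0.8) ⇒ out
candidate 4: (m,n)=(-5,9) → π∥ = -5+9·λ ≈ 41.73324, π⊥ = -5+9·λ' ≈ -6.73324 ∉ [-0.8, 0.8) ⇒ out
candidate 5: (m,n)=(0,-1) → π∥ = 0-1·λ ≈ -5.19258, π⊥ = 0-1·λ' ≈ 0.19258 ∈ [-0.8, 0.8) ⇒ IN Λ
candidate 6: (m,n)=(6,-3) → π∥ = 6-3·λ ≈ -9.57775, π⊥ = 6-3·λ' ≈ 6.57775 ∉ [-0.8, 0.8) ⇒ out
candidate 7: (m,n)=(2,9) → π∥ = 2+9·λ ≈ 48.73324, π⊥ = 2+9·λ' ≈ 0.26676 ∈ [-0.8, 0.8) ⇒ IN Λ

1, 2, 5, 7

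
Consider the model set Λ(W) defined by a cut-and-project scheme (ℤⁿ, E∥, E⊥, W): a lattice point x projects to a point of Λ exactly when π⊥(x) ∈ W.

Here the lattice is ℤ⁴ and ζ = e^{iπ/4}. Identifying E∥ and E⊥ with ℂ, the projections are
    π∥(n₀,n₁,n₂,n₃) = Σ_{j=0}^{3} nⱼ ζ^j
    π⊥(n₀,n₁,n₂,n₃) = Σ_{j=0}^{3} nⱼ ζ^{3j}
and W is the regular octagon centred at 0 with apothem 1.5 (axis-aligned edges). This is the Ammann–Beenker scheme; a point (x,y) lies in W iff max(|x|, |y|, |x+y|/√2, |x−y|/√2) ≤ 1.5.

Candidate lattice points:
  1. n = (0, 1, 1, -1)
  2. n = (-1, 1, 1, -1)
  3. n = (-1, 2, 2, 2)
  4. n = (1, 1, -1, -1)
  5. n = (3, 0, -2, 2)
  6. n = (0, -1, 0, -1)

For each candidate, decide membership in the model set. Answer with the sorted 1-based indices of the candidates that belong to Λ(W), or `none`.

3, 4, 6

With ζ = e^{iπ/4} the internal vectors are ζ^0,ζ^3,ζ^6,ζ^9.
#1 (0, 1, 1, -1): internal (-1.4142, -1.0000); octagon support 1.7071 vs apothem 1.5 → ∉ W
#2 (-1, 1, 1, -1): internal (-2.4142, -1.0000); octagon support 2.4142 vs apothem 1.5 → ∉ W
#3 (-1, 2, 2, 2): internal (-1.0000, 0.8284); octagon support 1.2929 vs apothem 1.5 → ∈ W
#4 (1, 1, -1, -1): internal (-0.4142, 1.0000); octagon support 1.0000 vs apothem 1.5 → ∈ W
#5 (3, 0, -2, 2): internal (4.4142, 3.4142); octagon support 5.5355 vs apothem 1.5 → ∉ W
#6 (0, -1, 0, -1): internal (0.0000, -1.4142); octagon support 1.4142 vs apothem 1.5 → ∈ W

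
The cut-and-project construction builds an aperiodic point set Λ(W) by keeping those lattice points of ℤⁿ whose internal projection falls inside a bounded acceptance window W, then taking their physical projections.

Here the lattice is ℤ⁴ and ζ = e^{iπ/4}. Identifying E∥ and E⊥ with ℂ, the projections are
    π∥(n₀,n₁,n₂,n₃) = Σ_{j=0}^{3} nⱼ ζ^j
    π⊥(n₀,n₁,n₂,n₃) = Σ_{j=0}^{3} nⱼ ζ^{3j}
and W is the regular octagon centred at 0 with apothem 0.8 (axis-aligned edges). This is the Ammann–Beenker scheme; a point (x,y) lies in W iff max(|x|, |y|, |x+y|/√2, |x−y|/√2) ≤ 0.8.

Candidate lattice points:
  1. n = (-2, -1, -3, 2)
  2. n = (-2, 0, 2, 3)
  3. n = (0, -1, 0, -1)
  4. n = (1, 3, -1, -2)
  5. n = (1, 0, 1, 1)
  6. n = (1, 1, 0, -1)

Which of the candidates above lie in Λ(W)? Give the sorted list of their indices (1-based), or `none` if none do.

π⊥(n) = n₀ + n₁ζ³ + n₂ζ⁶ + n₃ζ⁹ where ζ = e^{iπ/4}.
#1 (-2, -1, -3, 2): internal (0.1213, 3.7071); octagon support 3.7071 vs apothem 0.8 → ∉ W
#2 (-2, 0, 2, 3): internal (0.1213, 0.1213); octagon support 0.1716 vs apothem 0.8 → ∈ W
#3 (0, -1, 0, -1): internal (0.0000, -1.4142); octagon support 1.4142 vs apothem 0.8 → ∉ W
#4 (1, 3, -1, -2): internal (-2.5355, 1.7071); octagon support 3.0000 vs apothem 0.8 → ∉ W
#5 (1, 0, 1, 1): internal (1.7071, -0.2929); octagon support 1.7071 vs apothem 0.8 → ∉ W
#6 (1, 1, 0, -1): internal (-0.4142, 0.0000); octagon support 0.4142 vs apothem 0.8 → ∈ W

2, 6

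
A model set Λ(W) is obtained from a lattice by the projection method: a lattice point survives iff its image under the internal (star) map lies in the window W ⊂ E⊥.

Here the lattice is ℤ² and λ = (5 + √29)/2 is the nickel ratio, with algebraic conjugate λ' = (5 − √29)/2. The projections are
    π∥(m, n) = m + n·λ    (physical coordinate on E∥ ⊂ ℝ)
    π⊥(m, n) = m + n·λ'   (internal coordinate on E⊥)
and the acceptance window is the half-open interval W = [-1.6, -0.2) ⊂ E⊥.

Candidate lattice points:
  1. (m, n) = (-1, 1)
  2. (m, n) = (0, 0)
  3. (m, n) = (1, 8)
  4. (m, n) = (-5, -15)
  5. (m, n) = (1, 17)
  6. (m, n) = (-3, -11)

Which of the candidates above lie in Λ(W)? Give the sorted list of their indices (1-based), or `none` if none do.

1, 3, 6

Numerically λ ≈ 5.19258 and λ' = −1/λ ≈ -0.19258.
candidate 1: (m,n)=(-1,1) → π∥ = -1+1·λ ≈ 4.19258, π⊥ = -1+1·λ' ≈ -1.19258 ∈ [-1.6, -0.2) ⇒ IN Λ
candidate 2: (m,n)=(0,0) → π∥ = 0+0·λ ≈ 0.00000, π⊥ = 0+0·λ' ≈ 0.00000 ∉ [-1.6, -0.2) ⇒ out
candidate 3: (m,n)=(1,8) → π∥ = 1+8·λ ≈ 42.54066, π⊥ = 1+8·λ' ≈ -0.54066 ∈ [-1.6, -0.2) ⇒ IN Λ
candidate 4: (m,n)=(-5,-15) → π∥ = -5-15·λ ≈ -82.88874, π⊥ = -5-15·λ' ≈ -2.11126 ∉ [-1.6, -0.2) ⇒ out
candidate 5: (m,n)=(1,17) → π∥ = 1+17·λ ≈ 89.27390, π⊥ = 1+17·λ' ≈ -2.27390 ∉ [-1.6, -0.2) ⇒ out
candidate 6: (m,n)=(-3,-11) → π∥ = -3-11·λ ≈ -60.11841, π⊥ = -3-11·λ' ≈ -0.88159 ∈ [-1.6, -0.2) ⇒ IN Λ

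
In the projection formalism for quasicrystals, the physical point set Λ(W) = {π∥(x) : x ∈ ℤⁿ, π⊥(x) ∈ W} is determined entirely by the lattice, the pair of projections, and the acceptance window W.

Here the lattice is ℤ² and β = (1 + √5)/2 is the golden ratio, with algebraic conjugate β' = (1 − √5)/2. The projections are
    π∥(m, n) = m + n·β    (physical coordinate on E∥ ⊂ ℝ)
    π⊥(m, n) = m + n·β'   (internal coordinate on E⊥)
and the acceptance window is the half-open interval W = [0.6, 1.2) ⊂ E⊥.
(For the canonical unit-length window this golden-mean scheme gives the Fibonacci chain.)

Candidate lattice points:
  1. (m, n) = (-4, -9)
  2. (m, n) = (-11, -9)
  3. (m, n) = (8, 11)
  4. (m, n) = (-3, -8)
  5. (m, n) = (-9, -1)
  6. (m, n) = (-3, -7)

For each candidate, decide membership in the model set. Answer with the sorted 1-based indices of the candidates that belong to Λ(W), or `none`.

none

Compute β' = (1−√5)/2 = -0.618034, so π⊥(m,n) = m -0.618034·n.
#1 (-4,-9): internal coord -4 + (-9)·β' = +1.562306; +1.562306 ∉ [0.6, 1.2) → out
#2 (-11,-9): internal coord -11 + (-9)·β' = -5.437694; -5.437694 ∉ [0.6, 1.2) → out
#3 (8,11): internal coord 8 + (11)·β' = +1.201626; +1.201626 ∉ [0.6, 1.2) → out
#4 (-3,-8): internal coord -3 + (-8)·β' = +1.944272; +1.944272 ∉ [0.6, 1.2) → out
#5 (-9,-1): internal coord -9 + (-1)·β' = -8.381966; -8.381966 ∉ [0.6, 1.2) → out
#6 (-3,-7): internal coord -3 + (-7)·β' = +1.326238; +1.326238 ∉ [0.6, 1.2) → out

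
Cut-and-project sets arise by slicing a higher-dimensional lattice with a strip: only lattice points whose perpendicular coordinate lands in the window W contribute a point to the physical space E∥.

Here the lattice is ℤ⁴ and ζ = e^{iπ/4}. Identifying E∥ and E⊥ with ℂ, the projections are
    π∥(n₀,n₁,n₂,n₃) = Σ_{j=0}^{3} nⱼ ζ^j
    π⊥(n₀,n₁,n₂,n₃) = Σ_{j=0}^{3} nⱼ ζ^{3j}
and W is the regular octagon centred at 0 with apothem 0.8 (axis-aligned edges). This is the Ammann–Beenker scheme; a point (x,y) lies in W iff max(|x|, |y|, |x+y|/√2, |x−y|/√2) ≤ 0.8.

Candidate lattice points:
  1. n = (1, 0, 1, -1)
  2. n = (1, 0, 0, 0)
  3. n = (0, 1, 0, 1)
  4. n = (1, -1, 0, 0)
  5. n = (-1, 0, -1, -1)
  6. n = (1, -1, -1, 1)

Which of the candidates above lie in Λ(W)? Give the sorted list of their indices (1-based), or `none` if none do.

none

π⊥(n) = n₀ + n₁ζ³ + n₂ζ⁶ + n₃ζ⁹ where ζ = e^{iπ/4}.
candidate 1: n = (1, 0, 1, -1) → π⊥ ≈ (+0.29289, -1.70711); max(|x|,|y|,|x±y|/√2) = 1.70711 > 0.8 ⇒ ∉ W
candidate 2: n = (1, 0, 0, 0) → π⊥ ≈ (+1.00000, +0.00000); max(|x|,|y|,|x±y|/√2) = 1.00000 > 0.8 ⇒ ∉ W
candidate 3: n = (0, 1, 0, 1) → π⊥ ≈ (+0.00000, +1.41421); max(|x|,|y|,|x±y|/√2) = 1.41421 > 0.8 ⇒ ∉ W
candidate 4: n = (1, -1, 0, 0) → π⊥ ≈ (+1.70711, -0.70711); max(|x|,|y|,|x±y|/√2) = 1.70711 > 0.8 ⇒ ∉ W
candidate 5: n = (-1, 0, -1, -1) → π⊥ ≈ (-1.70711, +0.29289); max(|x|,|y|,|x±y|/√2) = 1.70711 > 0.8 ⇒ ∉ W
candidate 6: n = (1, -1, -1, 1) → π⊥ ≈ (+2.41421, +1.00000); max(|x|,|y|,|x±y|/√2) = 2.41421 > 0.8 ⇒ ∉ W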